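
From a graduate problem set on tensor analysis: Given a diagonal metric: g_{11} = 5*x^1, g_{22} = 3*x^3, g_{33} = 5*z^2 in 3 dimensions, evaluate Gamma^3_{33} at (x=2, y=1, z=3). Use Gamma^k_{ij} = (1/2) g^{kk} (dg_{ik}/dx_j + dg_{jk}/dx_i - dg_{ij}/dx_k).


For a diagonal metric, Gamma^k_{ij} = (1/2) g^{kk} (dg_{ik}/dx_j + dg_{jk}/dx_i - dg_{ij}/dx_k).
The metric is diagonal, so g_{ab} = 0 for a != b.
At the given point: g_{11} = 10, g_{22} = 24, g_{33} = 45
g^{33} = 1/45
dg_{33}/dx_3 = dg_{33}/dx_3 = 30
dg_{33}/dx_3 = dg_{33}/dx_3 = 30
dg_{33}/dx_3 = dg_{33}/dx_3 = 30
Numerator = 30 + 30 - 30 = 30
Gamma^3_{33} = 30 / (2 * 45) = 1/3

1/3


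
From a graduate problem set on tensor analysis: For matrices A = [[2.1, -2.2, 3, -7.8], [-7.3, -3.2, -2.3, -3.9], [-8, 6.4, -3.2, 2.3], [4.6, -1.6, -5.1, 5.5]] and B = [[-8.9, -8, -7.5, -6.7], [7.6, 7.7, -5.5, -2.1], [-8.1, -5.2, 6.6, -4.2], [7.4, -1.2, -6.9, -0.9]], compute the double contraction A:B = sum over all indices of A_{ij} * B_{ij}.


A:B = sum over all i,j of A_{ij} * B_{ij}.
Row 1: 2.1*-8.9=-18.69, -2.2*-8=17.6, 3*-7.5=-22.5, -7.8*-6.7=52.26 => row sum = 28.67
Row 2: -7.3*7.6=-55.48, -3.2*7.7=-24.64, -2.3*-5.5=12.65, -3.9*-2.1=8.19 => row sum = -59.28
Row 3: -8*-8.1=64.8, 6.4*-5.2=-33.28, -3.2*6.6=-21.12, 2.3*-4.2=-9.66 => row sum = 0.74
Row 4: 4.6*7.4=34.04, -1.6*-1.2=1.92, -5.1*-6.9=35.19, 5.5*-0.9=-4.95 => row sum = 66.2
Total = 28.67 + -59.28 + 0.74 + 66.2 = 36.33

36.33


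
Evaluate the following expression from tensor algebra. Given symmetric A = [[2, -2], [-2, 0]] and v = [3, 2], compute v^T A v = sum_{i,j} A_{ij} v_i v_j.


First compute Av:
(Av)_1 = 2*3 + -2*2 = 2
(Av)_2 = -2*3 + 0*2 = -6
Av = [2, -6]
Then v^T (Av) = 3*2 + 2*-6
= 6 + -12 = -6

-6


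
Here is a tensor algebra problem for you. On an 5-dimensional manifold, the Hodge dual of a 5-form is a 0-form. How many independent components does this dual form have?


The Hodge dual of a p-form on an n-dimensional manifold is an (n-p)-form.
n = 5, p = 5, so dual degree = 5 - 5 = 0
The number of components is C(n, n-p) = C(5, 0) = 1

1


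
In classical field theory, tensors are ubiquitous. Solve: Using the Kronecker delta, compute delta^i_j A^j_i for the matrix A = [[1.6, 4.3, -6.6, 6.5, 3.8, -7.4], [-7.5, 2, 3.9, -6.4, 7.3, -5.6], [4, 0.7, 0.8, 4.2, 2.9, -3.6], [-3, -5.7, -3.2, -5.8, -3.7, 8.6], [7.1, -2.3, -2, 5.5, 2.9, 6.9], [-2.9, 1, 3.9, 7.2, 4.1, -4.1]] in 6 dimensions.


The contraction (trace) of a rank-2 tensor is the sum of its diagonal elements.
Diagonal entries: A[1,1] = 1.6, A[2,2] = 2, A[3,3] = 0.8, A[4,4] = -5.8, A[5,5] = 2.9, A[6,6] = -4.1
Tr(A) = 1.6 + 2 + 0.8 + -5.8 + 2.9 + -4.1 = -2.6

-2.6


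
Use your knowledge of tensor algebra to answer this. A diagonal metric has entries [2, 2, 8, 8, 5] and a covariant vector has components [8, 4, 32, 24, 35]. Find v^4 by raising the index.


To raise an index with a diagonal metric: v^i = v_i / g_{ii}.
For index 4: v_4 = 24, g_{44} = 8
v^4 = 24 / 8 = 3

3


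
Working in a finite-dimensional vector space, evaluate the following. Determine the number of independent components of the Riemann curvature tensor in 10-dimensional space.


The Riemann tensor in d dimensions has d^2(d^2 - 1)/12 independent components.
d = 10, so d^2 = 100
d^2 - 1 = 99
d^2(d^2 - 1) = 100 * 99 = 9900
Divide by 12: 9900 / 12 = 825

825


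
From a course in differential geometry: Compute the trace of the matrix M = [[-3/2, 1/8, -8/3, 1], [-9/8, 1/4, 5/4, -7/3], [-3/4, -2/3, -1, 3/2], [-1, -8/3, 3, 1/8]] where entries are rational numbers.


The trace is the sum of diagonal entries.
Diagonal: M[1,1] = -3/2, M[2,2] = 1/4, M[3,3] = -1, M[4,4] = 1/8
Tr(M) = -3/2 + 1/4 + -1 + 1/8
Computing step by step:
After adding M[1,1]: -3/2
After adding M[2,2]: -5/4
After adding M[3,3]: -9/4
After adding M[4,4]: -17/8
Tr(M) = -17/8

-17/8


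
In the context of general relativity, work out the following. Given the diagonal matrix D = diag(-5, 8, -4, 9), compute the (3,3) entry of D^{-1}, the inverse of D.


For a diagonal matrix, the inverse has entries (D^{-1})_{ii} = 1/d_{ii}.
The diagonal entries are: d_{11} = -5, d_{22} = 8, d_{33} = -4, d_{44} = 9
We need (D^{-1})_{33} = 1/d_{33} = 1/-4 = -1/4

-1/4


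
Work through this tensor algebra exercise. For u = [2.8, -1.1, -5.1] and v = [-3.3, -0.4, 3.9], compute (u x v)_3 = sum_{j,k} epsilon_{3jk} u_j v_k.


(u x v)_3 = sum_{j,k} epsilon_{3jk} u_j v_k. Only permutations of (1,2,3) contribute; the two non-zero terms are:
eps_{312} u_1 v_2 = 1 * 2.8 * -0.4 = -1.12
eps_{321} u_2 v_1 = -1 * -1.1 * -3.3 = -3.63
(u x v)_3 = -4.75

-4.75


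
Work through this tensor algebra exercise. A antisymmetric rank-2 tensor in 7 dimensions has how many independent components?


A antisymmetric rank-2 tensor in d dimensions has d(d-1)/2 independent components.
d = 7
d(d-1)/2 = 7 * 6 / 2 = 42 / 2 = 21

21


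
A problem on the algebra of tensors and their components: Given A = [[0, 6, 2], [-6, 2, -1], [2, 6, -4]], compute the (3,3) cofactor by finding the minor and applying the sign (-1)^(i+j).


To find cofactor C_{33}, delete row 3 and column 3.
The resulting 2x2 submatrix is: [[0, 6], [-6, 2]]
Minor M_{33} = 0*2 - 6*-6
  = 0 - -36 = 36
Sign = (-1)^(3+3) = (-1)^6 = 1
Cofactor C_{33} = 1 * 36 = 36

36


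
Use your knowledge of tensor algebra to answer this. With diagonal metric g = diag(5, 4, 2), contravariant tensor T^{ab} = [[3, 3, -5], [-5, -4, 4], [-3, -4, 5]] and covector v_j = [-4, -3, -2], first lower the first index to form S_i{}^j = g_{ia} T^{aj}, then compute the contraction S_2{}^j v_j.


Step 1: lower the first index. For a diagonal metric, g_{ia} T^{aj} = g_{ii} T^{ij} (no sum on i).
g_{22} = 4
S_2{}^1 = 4 * T^{21} = 4 * -5 = -20
S_2{}^2 = 4 * T^{22} = 4 * -4 = -16
S_2{}^3 = 4 * T^{23} = 4 * 4 = 16
Step 2: contract S_2{}^j with v_j.
S_2{}^1 * v_1 = -20 * -4 = 80
S_2{}^2 * v_2 = -16 * -3 = 48
S_2{}^3 * v_3 = 16 * -2 = -32
Result = 80 + 48 + -32 = 96

96


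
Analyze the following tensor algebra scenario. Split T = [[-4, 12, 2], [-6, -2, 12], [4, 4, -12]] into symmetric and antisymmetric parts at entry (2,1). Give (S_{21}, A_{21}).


T_{21} = -6
T_{12} = 12
S_{21} = (-6 + 12)/2 = 6/2 = 3
A_{21} = (-6 - 12)/2 = -18/2 = -9
Check: S + A = 3 + -9 = -6 = T_{21}.

(3, -9)


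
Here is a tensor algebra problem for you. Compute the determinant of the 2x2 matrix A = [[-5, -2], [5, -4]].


For a 2x2 matrix [[a, b], [c, d]], det = a*d - b*c.
a = -5, b = -2, c = 5, d = -4
a*d = -5 * -4 = 20
b*c = -2 * 5 = -10
det = 20 - -10 = 30

30


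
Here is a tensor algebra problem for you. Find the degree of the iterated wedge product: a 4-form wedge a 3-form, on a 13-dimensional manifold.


The degree of a wedge product is the sum of the degrees of the individual forms.
Degrees: 4, 3
Total degree = 4 + 3 = 7

7


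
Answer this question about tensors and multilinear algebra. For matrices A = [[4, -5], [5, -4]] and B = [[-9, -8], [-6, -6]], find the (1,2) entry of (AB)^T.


(AB)^T_{ij} = (AB)_{ji} = sum_k A_{jk} B_{ki}.
For i=1, j=2 we need (AB)_{21}:
A_{21} * B_{11} = 5 * -9 = -45
A_{22} * B_{21} = -4 * -6 = 24
Sum = -45 + 24 = -21

-21


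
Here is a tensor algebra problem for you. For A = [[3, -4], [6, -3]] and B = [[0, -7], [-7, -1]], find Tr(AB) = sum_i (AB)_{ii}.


Tr(AB) = sum_i (AB)_{ii} where (AB)_{ii} = sum_k A_{ik} B_{ki}.
(AB)_{11} = 3*0 + -4*-7 = 28
(AB)_{22} = 6*-7 + -3*-1 = -39
Tr(AB) = 28 + -39 = -11

-11


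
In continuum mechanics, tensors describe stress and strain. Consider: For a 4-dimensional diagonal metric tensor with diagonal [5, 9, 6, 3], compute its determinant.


For a diagonal metric, the determinant is the product of diagonal entries.
Diagonal entries: 5, 9, 6, 3
det(g) = 5 * 9 * 6 * 3 = 810

810


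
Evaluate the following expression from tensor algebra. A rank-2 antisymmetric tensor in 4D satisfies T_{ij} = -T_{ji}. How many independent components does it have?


An antisymmetric rank-2 tensor satisfies A_{ij} = -A_{ji}, so diagonal entries are zero.
The independent components are the upper-triangular entries: C(n, 2) = n(n-1)/2.
n = 4
C(4, 2) = 4 * 3 / 2 = 12 / 2 = 6

6


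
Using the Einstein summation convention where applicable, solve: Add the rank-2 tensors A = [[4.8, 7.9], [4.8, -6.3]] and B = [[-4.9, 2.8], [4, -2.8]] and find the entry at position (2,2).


Tensor addition is component-wise: (A + B)_{ij} = A_{ij} + B_{ij}.
A_{22} = -6.3
B_{22} = -2.8
(A + B)_{22} = -6.3 + -2.8 = -9.1

-9.1


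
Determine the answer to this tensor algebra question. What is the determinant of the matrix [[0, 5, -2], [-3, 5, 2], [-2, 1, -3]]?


Expanding along the first row, det(A) = a11*M_11 - a12*M_12 + a13*M_13, where M_1j is the (1,j) minor.
Minor M_11 = 5*-3 - 2*1 = -17
Minor M_12 = -3*-3 - 2*-2 = 13
Minor M_13 = -3*1 - 5*-2 = 7
det = 0*(-17) - 5*(13) + -2*(7)
    = 0 - 65 + -14
    = -79

-79


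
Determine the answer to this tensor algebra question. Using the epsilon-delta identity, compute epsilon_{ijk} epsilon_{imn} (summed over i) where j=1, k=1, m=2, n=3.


Using the identity: epsilon_{ijk} epsilon_{imn} = delta_{jm} delta_{kn} - delta_{jn} delta_{km}.
delta_{12} = 0
delta_{13} = 0
delta_{13} = 0
delta_{12} = 0
Result = 0 * 0 - 0 * 0 = 0 - 0 = 0

0


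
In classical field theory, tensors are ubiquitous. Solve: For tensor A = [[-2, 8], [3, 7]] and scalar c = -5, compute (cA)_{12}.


Scalar multiplication: (cA)_{ij} = c * A_{ij}.
c = -5
A_{12} = 8
(cA)_{12} = -5 * 8 = -40

-40


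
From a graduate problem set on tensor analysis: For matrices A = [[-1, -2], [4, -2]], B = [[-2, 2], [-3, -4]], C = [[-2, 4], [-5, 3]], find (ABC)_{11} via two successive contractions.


(ABC)_{11} = sum_m (AB)_{1m} C_{m1}. First compute row 1 of AB.
(AB)_{11} = -1*-2 + -2*-3 = 8
(AB)_{12} = -1*2 + -2*-4 = 6
Now contract with column 1 of C:
(AB)_{11} * C_{11} = 8 * -2 = -16
(AB)_{12} * C_{21} = 6 * -5 = -30
(ABC)_{11} = -16 + -30 = -46

-46


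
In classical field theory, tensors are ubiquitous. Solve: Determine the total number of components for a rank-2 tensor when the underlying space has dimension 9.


The number of components of a rank-r tensor in d dimensions is d^r.
Here d = 9 and r = 2.
9^2 = 81

81


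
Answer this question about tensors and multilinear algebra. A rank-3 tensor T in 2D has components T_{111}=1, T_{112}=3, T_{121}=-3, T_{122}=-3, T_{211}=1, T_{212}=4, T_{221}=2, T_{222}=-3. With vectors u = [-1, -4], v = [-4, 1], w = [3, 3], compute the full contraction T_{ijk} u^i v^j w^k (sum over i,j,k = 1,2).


S = sum over i,j,k of T_{ijk} u_i v_j w_k. Expanding all 8 terms:
T_{111}*u_1*v_1*w_1 = 1*-1*-4*3 = 12  (running total: 12)
T_{112}*u_1*v_1*w_2 = 3*-1*-4*3 = 36  (running total: 48)
T_{121}*u_1*v_2*w_1 = -3*-1*1*3 = 9  (running total: 57)
T_{122}*u_1*v_2*w_2 = -3*-1*1*3 = 9  (running total: 66)
T_{211}*u_2*v_1*w_1 = 1*-4*-4*3 = 48  (running total: 114)
T_{212}*u_2*v_1*w_2 = 4*-4*-4*3 = 192  (running total: 306)
T_{221}*u_2*v_2*w_1 = 2*-4*1*3 = -24  (running total: 282)
T_{222}*u_2*v_2*w_2 = -3*-4*1*3 = 36  (running total: 318)
S = 318

318


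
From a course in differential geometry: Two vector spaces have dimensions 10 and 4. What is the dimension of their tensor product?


The dimension of a tensor product is the product of dimensions.
dim(V) = 10, dim(W) = 4
dim(V (x) W) = 10 * 4 = 40

40


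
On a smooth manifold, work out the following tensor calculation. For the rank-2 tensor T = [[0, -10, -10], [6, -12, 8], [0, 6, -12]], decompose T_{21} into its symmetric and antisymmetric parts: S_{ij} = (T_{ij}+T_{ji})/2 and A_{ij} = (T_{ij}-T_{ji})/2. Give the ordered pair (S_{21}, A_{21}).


T_{21} = 6
T_{12} = -10
S_{21} = (6 + -10)/2 = -4/2 = -2
A_{21} = (6 - -10)/2 = 16/2 = 8
Check: S + A = -2 + 8 = 6 = T_{21}.

(-2, 8)


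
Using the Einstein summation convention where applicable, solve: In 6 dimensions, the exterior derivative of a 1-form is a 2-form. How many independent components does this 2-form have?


The exterior derivative of a p-form is a (p+1)-form.
Its number of independent components is C(n, p+1).
n = 6, p+1 = 2
C(6, 2) = 15

15


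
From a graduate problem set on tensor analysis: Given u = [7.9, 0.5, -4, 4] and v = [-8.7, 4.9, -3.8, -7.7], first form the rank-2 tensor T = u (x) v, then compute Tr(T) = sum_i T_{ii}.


The outer product gives T_{ij} = u_i v_j.
The trace (contraction) is Tr(T) = sum_i T_{ii} = sum_i u_i v_i.
Diagonal entries:
T_{11} = u_1 * v_1 = 7.9 * -8.7 = -68.73
T_{22} = u_2 * v_2 = 0.5 * 4.9 = 2.45
T_{33} = u_3 * v_3 = -4 * -3.8 = 15.2
T_{44} = u_4 * v_4 = 4 * -7.7 = -30.8
Tr(T) = -68.73 + 2.45 + 15.2 + -30.8 = -81.88

-81.88


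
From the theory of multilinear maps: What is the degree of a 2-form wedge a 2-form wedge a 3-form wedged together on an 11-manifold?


The degree of a wedge product is the sum of the degrees of the individual forms.
Degrees: 2, 2, 3
Total degree = 2 + 2 + 3 = 7

7


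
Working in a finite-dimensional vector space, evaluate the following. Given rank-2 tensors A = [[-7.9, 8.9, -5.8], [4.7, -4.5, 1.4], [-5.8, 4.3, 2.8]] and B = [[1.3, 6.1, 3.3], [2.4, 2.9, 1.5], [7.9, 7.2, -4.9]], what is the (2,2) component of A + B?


Tensor addition is component-wise: (A + B)_{ij} = A_{ij} + B_{ij}.
A_{22} = -4.5
B_{22} = 2.9
(A + B)_{22} = -4.5 + 2.9 = -1.6

-1.6


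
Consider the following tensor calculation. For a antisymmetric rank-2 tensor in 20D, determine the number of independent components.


A antisymmetric rank-2 tensor in d dimensions has d(d-1)/2 independent components.
d = 20
d(d-1)/2 = 20 * 19 / 2 = 380 / 2 = 190

190


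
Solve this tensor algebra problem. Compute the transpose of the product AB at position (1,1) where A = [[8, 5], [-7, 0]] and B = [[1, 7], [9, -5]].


(AB)^T_{ij} = (AB)_{ji} = sum_k A_{jk} B_{ki}.
For i=1, j=1 we need (AB)_{11}:
A_{11} * B_{11} = 8 * 1 = 8
A_{12} * B_{21} = 5 * 9 = 45
Sum = 8 + 45 = 53

53


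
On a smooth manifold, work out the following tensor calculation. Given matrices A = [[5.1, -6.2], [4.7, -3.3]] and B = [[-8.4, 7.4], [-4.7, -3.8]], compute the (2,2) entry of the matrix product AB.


(AB)_{ij} = sum_k A_{ik} B_{kj}.
For i=2, j=2:
A_{21} * B_{12} = 4.7 * 7.4 = 34.78
A_{22} * B_{22} = -3.3 * -3.8 = 12.54
Sum = 34.78 + 12.54 = 47.32

47.32


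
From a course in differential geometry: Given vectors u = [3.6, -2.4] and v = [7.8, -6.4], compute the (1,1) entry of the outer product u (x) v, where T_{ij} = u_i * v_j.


The outer product entry T_{ij} = u_i * v_j.
We need i=1, j=1.
u_1 = 3.6, v_1 = 7.8
T_{1,1} = 3.6 * 7.8 = 28.08

28.08


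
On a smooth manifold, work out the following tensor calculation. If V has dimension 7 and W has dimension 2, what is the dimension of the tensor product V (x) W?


The dimension of a tensor product is the product of dimensions.
dim(V) = 7, dim(W) = 2
dim(V (x) W) = 7 * 2 = 14

14


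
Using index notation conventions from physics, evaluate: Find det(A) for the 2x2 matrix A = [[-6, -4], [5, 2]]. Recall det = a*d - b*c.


For a 2x2 matrix [[a, b], [c, d]], det = a*d - b*c.
a = -6, b = -4, c = 5, d = 2
a*d = -6 * 2 = -12
b*c = -4 * 5 = -20
det = -12 - -20 = 8

8


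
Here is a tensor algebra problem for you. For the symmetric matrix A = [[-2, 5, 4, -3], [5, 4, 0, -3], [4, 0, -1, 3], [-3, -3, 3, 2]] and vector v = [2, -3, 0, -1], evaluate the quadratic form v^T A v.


First compute Av:
(Av)_1 = -2*2 + 5*-3 + 4*0 + -3*-1 = -16
(Av)_2 = 5*2 + 4*-3 + 0*0 + -3*-1 = 1
(Av)_3 = 4*2 + 0*-3 + -1*0 + 3*-1 = 5
(Av)_4 = -3*2 + -3*-3 + 3*0 + 2*-1 = 1
Av = [-16, 1, 5, 1]
Then v^T (Av) = 2*-16 + -3*1 + 0*5 + -1*1
= -32 + -3 + 0 + -1 = -36

-36


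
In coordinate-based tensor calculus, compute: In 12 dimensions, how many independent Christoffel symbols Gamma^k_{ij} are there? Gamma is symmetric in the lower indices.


Christoffel symbols Gamma^k_{ij} are symmetric in i,j, so there are d * d(d+1)/2 independent symbols.
d = 12
d(d+1)/2 = 12 * 13 / 2 = 78
Total = 12 * 78 = 936

936


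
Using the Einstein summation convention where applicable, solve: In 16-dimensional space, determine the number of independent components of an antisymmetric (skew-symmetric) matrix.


An antisymmetric rank-2 tensor satisfies A_{ij} = -A_{ji}, so diagonal entries are zero.
The independent components are the upper-triangular entries: C(n, 2) = n(n-1)/2.
n = 16
C(16, 2) = 16 * 15 / 2 = 240 / 2 = 120

120


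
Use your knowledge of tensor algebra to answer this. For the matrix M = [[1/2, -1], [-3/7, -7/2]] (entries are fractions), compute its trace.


The trace is the sum of diagonal entries.
Diagonal: M[1,1] = 1/2, M[2,2] = -7/2
Tr(M) = 1/2 + -7/2
Computing step by step:
After adding M[1,1]: 1/2
After adding M[2,2]: -3
Tr(M) = -3

-3


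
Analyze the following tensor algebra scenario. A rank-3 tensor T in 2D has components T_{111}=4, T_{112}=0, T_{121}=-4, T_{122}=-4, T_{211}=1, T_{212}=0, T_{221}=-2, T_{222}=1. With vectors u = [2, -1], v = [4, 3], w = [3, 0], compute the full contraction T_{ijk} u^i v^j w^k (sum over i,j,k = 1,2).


S = sum over i,j,k of T_{ijk} u_i v_j w_k. Expanding all 8 terms:
T_{111}*u_1*v_1*w_1 = 4*2*4*3 = 96  (running total: 96)
T_{112}*u_1*v_1*w_2 = 0*2*4*0 = 0  (running total: 96)
T_{121}*u_1*v_2*w_1 = -4*2*3*3 = -72  (running total: 24)
T_{122}*u_1*v_2*w_2 = -4*2*3*0 = 0  (running total: 24)
T_{211}*u_2*v_1*w_1 = 1*-1*4*3 = -12  (running total: 12)
T_{212}*u_2*v_1*w_2 = 0*-1*4*0 = 0  (running total: 12)
T_{221}*u_2*v_2*w_1 = -2*-1*3*3 = 18  (running total: 30)
T_{222}*u_2*v_2*w_2 = 1*-1*3*0 = 0  (running total: 30)
S = 30

30


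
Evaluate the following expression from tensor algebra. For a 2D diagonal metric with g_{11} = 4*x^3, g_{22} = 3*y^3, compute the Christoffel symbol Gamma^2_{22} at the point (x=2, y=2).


For a diagonal metric, Gamma^k_{ij} = (1/2) g^{kk} (dg_{ik}/dx_j + dg_{jk}/dx_i - dg_{ij}/dx_k).
The metric is diagonal, so g_{ab} = 0 for a != b.
At the given point: g_{11} = 32, g_{22} = 24
g^{22} = 1/24
dg_{22}/dx_2 = dg_{22}/dx_2 = 36
dg_{22}/dx_2 = dg_{22}/dx_2 = 36
dg_{22}/dx_2 = dg_{22}/dx_2 = 36
Numerator = 36 + 36 - 36 = 36
Gamma^2_{22} = 36 / (2 * 24) = 3/4

3/4


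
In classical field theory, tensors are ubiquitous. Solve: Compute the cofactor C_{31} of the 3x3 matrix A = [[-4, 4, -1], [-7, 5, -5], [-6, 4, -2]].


To find cofactor C_{31}, delete row 3 and column 1.
The resulting 2x2 submatrix is: [[4, -1], [5, -5]]
Minor M_{31} = 4*-5 - -1*5
  = -20 - -5 = -15
Sign = (-1)^(3+1) = (-1)^4 = 1
Cofactor C_{31} = 1 * -15 = -15

-15


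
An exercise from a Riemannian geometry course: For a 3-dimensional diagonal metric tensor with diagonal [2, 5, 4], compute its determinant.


For a diagonal metric, the determinant is the product of diagonal entries.
Diagonal entries: 2, 5, 4
det(g) = 2 * 5 * 4 = 40

40


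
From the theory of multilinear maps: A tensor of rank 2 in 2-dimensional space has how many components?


The number of components of a rank-r tensor in d dimensions is d^r.
Here d = 2 and r = 2.
2^2 = 4

4


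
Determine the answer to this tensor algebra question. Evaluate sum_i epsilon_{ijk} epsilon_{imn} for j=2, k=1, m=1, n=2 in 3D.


Using the identity: epsilon_{ijk} epsilon_{imn} = delta_{jm} delta_{kn} - delta_{jn} delta_{km}.
delta_{21} = 0
delta_{12} = 0
delta_{22} = 1
delta_{11} = 1
Result = 0 * 0 - 1 * 1 = 0 - 1 = -1

-1


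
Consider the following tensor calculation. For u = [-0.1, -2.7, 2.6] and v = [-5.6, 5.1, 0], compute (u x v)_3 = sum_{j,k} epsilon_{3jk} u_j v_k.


(u x v)_3 = sum_{j,k} epsilon_{3jk} u_j v_k. Only permutations of (1,2,3) contribute; the two non-zero terms are:
eps_{312} u_1 v_2 = 1 * -0.1 * 5.1 = -0.51
eps_{321} u_2 v_1 = -1 * -2.7 * -5.6 = -15.12
(u x v)_3 = -15.63

-15.63


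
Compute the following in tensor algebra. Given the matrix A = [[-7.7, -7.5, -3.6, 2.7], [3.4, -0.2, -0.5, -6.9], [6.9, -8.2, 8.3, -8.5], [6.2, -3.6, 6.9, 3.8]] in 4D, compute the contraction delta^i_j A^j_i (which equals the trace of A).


The contraction (trace) of a rank-2 tensor is the sum of its diagonal elements.
Diagonal entries: A[1,1] = -7.7, A[2,2] = -0.2, A[3,3] = 8.3, A[4,4] = 3.8
Tr(A) = -7.7 + -0.2 + 8.3 + 3.8 = 4.2

4.2


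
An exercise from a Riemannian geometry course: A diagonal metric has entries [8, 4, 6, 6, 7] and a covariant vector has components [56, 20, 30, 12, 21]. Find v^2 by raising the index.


To raise an index with a diagonal metric: v^i = v_i / g_{ii}.
For index 2: v_2 = 20, g_{22} = 4
v^2 = 20 / 4 = 5

5


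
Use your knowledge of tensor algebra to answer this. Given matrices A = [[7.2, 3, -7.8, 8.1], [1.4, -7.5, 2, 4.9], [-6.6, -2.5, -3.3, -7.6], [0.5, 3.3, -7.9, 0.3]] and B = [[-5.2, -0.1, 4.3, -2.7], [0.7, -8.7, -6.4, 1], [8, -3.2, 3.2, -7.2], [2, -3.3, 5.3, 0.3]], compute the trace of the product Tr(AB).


Tr(AB) = sum_i (AB)_{ii} where (AB)_{ii} = sum_k A_{ik} B_{ki}.
(AB)_{11} = 7.2*-5.2 + 3*0.7 + -7.8*8 + 8.1*2 = -81.54
(AB)_{22} = 1.4*-0.1 + -7.5*-8.7 + 2*-3.2 + 4.9*-3.3 = 42.54
(AB)_{33} = -6.6*4.3 + -2.5*-6.4 + -3.3*3.2 + -7.6*5.3 = -63.22
(AB)_{44} = 0.5*-2.7 + 3.3*1 + -7.9*-7.2 + 0.3*0.3 = 58.92
Tr(AB) = -81.54 + 42.54 + -63.22 + 58.92 = -43.3

-43.3


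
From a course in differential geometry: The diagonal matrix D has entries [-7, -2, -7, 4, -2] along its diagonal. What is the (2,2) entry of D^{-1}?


For a diagonal matrix, the inverse has entries (D^{-1})_{ii} = 1/d_{ii}.
The diagonal entries are: d_{11} = -7, d_{22} = -2, d_{33} = -7, d_{44} = 4, d_{55} = -2
We need (D^{-1})_{22} = 1/d_{22} = 1/-2 = -1/2

-1/2


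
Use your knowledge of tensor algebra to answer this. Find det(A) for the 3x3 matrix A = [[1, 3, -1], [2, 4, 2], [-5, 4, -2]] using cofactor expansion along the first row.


Expanding along the first row, det(A) = a11*M_11 - a12*M_12 + a13*M_13, where M_1j is the (1,j) minor.
Minor M_11 = 4*-2 - 2*4 = -16
Minor M_12 = 2*-2 - 2*-5 = 6
Minor M_13 = 2*4 - 4*-5 = 28
det = 1*(-16) - 3*(6) + -1*(28)
    = -16 - 18 + -28
    = -62

-62


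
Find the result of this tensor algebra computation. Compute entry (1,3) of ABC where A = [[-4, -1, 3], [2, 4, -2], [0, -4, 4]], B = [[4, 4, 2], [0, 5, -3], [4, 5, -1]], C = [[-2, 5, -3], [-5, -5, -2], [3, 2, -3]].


(ABC)_{13} = sum_m (AB)_{1m} C_{m3}. First compute row 1 of AB.
(AB)_{11} = -4*4 + -1*0 + 3*4 = -4
(AB)_{12} = -4*4 + -1*5 + 3*5 = -6
(AB)_{13} = -4*2 + -1*-3 + 3*-1 = -8
Now contract with column 3 of C:
(AB)_{11} * C_{13} = -4 * -3 = 12
(AB)_{12} * C_{23} = -6 * -2 = 12
(AB)_{13} * C_{33} = -8 * -3 = 24
(ABC)_{13} = 12 + 12 + 24 = 48

48


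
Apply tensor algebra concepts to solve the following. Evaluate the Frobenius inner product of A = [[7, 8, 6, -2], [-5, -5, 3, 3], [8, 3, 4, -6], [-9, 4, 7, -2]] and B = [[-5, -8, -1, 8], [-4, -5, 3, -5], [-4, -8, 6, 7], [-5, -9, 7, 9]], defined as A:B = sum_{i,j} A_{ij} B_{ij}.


A:B = sum over all i,j of A_{ij} * B_{ij}.
Row 1: 7*-5=-35, 8*-8=-64, 6*-1=-6, -2*8=-16 => row sum = -121
Row 2: -5*-4=20, -5*-5=25, 3*3=9, 3*-5=-15 => row sum = 39
Row 3: 8*-4=-32, 3*-8=-24, 4*6=24, -6*7=-42 => row sum = -74
Row 4: -9*-5=45, 4*-9=-36, 7*7=49, -2*9=-18 => row sum = 40
Total = -121 + 39 + -74 + 40 = -116

-116


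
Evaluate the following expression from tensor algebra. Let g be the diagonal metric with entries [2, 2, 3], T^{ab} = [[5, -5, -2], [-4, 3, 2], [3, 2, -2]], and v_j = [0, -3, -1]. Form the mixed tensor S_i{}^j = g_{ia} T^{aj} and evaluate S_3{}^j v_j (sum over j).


Step 1: lower the first index. For a diagonal metric, g_{ia} T^{aj} = g_{ii} T^{ij} (no sum on i).
g_{33} = 3
S_3{}^1 = 3 * T^{31} = 3 * 3 = 9
S_3{}^2 = 3 * T^{32} = 3 * 2 = 6
S_3{}^3 = 3 * T^{33} = 3 * -2 = -6
Step 2: contract S_3{}^j with v_j.
S_3{}^1 * v_1 = 9 * 0 = 0
S_3{}^2 * v_2 = 6 * -3 = -18
S_3{}^3 * v_3 = -6 * -1 = 6
Result = 0 + -18 + 6 = -12

-12


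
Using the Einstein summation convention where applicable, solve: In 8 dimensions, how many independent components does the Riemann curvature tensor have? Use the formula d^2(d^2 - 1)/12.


The Riemann tensor in d dimensions has d^2(d^2 - 1)/12 independent components.
d = 8, so d^2 = 64
d^2 - 1 = 63
d^2(d^2 - 1) = 64 * 63 = 4032
Divide by 12: 4032 / 12 = 336

336


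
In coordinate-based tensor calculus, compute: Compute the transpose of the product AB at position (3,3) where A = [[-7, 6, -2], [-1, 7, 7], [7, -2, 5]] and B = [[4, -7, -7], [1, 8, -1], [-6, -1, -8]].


(AB)^T_{ij} = (AB)_{ji} = sum_k A_{jk} B_{ki}.
For i=3, j=3 we need (AB)_{33}:
A_{31} * B_{13} = 7 * -7 = -49
A_{32} * B_{23} = -2 * -1 = 2
A_{33} * B_{33} = 5 * -8 = -40
Sum = -49 + 2 + -40 = -87

-87


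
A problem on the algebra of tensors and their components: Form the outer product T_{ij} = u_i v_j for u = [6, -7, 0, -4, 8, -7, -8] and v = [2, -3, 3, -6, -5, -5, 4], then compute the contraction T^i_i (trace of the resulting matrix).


The outer product gives T_{ij} = u_i v_j.
The trace (contraction) is Tr(T) = sum_i T_{ii} = sum_i u_i v_i.
Diagonal entries:
T_{11} = u_1 * v_1 = 6 * 2 = 12
T_{22} = u_2 * v_2 = -7 * -3 = 21
T_{33} = u_3 * v_3 = 0 * 3 = 0
T_{44} = u_4 * v_4 = -4 * -6 = 24
T_{55} = u_5 * v_5 = 8 * -5 = -40
T_{66} = u_6 * v_6 = -7 * -5 = 35
T_{77} = u_7 * v_7 = -8 * 4 = -32
Tr(T) = 12 + 21 + 0 + 24 + -40 + 35 + -32 = 20

20


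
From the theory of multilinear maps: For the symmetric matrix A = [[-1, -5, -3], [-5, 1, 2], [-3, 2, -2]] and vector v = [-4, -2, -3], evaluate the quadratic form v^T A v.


First compute Av:
(Av)_1 = -1*-4 + -5*-2 + -3*-3 = 23
(Av)_2 = -5*-4 + 1*-2 + 2*-3 = 12
(Av)_3 = -3*-4 + 2*-2 + -2*-3 = 14
Av = [23, 12, 14]
Then v^T (Av) = -4*23 + -2*12 + -3*14
= -92 + -24 + -42 = -158

-158


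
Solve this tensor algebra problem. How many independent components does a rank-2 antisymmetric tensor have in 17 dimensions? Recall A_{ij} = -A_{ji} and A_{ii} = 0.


An antisymmetric rank-2 tensor satisfies A_{ij} = -A_{ji}, so diagonal entries are zero.
The independent components are the upper-triangular entries: C(n, 2) = n(n-1)/2.
n = 17
C(17, 2) = 17 * 16 / 2 = 272 / 2 = 136

136


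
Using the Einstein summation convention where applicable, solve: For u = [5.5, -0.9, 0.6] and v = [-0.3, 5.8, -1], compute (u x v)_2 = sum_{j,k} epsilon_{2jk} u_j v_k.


(u x v)_2 = sum_{j,k} epsilon_{2jk} u_j v_k. Only permutations of (1,2,3) contribute; the two non-zero terms are:
eps_{213} u_1 v_3 = -1 * 5.5 * -1 = 5.5
eps_{231} u_3 v_1 = 1 * 0.6 * -0.3 = -0.18
(u x v)_2 = 5.32

5.32


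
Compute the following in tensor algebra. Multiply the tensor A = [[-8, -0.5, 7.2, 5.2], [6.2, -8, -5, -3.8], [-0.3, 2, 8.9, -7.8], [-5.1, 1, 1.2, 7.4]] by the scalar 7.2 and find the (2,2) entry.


Scalar multiplication: (cA)_{ij} = c * A_{ij}.
c = 7.2
A_{22} = -8
(cA)_{22} = 7.2 * -8 = -57.6

-57.6


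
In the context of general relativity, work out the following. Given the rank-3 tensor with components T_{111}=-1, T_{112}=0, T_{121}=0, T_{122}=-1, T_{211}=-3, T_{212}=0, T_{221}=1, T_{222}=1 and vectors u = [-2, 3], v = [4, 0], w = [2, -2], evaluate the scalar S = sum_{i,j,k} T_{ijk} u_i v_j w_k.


S = sum over i,j,k of T_{ijk} u_i v_j w_k. Expanding all 8 terms:
T_{111}*u_1*v_1*w_1 = -1*-2*4*2 = 16  (running total: 16)
T_{112}*u_1*v_1*w_2 = 0*-2*4*-2 = 0  (running total: 16)
T_{121}*u_1*v_2*w_1 = 0*-2*0*2 = 0  (running total: 16)
T_{122}*u_1*v_2*w_2 = -1*-2*0*-2 = 0  (running total: 16)
T_{211}*u_2*v_1*w_1 = -3*3*4*2 = -72  (running total: -56)
T_{212}*u_2*v_1*w_2 = 0*3*4*-2 = 0  (running total: -56)
T_{221}*u_2*v_2*w_1 = 1*3*0*2 = 0  (running total: -56)
T_{222}*u_2*v_2*w_2 = 1*3*0*-2 = 0  (running total: -56)
S = -56

-56


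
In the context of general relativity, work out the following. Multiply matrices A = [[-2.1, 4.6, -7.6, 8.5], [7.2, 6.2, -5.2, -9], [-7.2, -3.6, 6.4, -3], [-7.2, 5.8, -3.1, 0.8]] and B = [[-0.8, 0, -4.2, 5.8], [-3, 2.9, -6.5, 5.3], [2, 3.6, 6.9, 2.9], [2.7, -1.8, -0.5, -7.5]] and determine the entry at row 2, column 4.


(AB)_{ij} = sum_k A_{ik} B_{kj}.
For i=2, j=4:
A_{21} * B_{14} = 7.2 * 5.8 = 41.76
A_{22} * B_{24} = 6.2 * 5.3 = 32.86
A_{23} * B_{34} = -5.2 * 2.9 = -15.08
A_{24} * B_{44} = -9 * -7.5 = 67.5
Sum = 41.76 + 32.86 + -15.08 + 67.5 = 127.04

127.04


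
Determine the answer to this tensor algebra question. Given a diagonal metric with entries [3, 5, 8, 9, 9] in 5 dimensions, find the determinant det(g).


For a diagonal metric, the determinant is the product of diagonal entries.
Diagonal entries: 3, 5, 8, 9, 9
det(g) = 3 * 5 * 8 * 9 * 9 = 9720

9720


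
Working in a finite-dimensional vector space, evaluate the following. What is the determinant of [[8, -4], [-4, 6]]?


For a 2x2 matrix [[a, b], [c, d]], det = a*d - b*c.
a = 8, b = -4, c = -4, d = 6
a*d = 8 * 6 = 48
b*c = -4 * -4 = 16
det = 48 - 16 = 32

32


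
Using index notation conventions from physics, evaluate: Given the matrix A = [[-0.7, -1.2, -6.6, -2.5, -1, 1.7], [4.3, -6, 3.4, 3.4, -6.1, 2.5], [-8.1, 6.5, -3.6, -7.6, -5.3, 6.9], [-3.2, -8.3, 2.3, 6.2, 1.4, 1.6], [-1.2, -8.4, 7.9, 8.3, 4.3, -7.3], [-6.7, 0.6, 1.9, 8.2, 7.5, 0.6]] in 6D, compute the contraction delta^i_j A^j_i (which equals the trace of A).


The contraction (trace) of a rank-2 tensor is the sum of its diagonal elements.
Diagonal entries: A[1,1] = -0.7, A[2,2] = -6, A[3,3] = -3.6, A[4,4] = 6.2, A[5,5] = 4.3, A[6,6] = 0.6
Tr(A) = -0.7 + -6 + -3.6 + 6.2 + 4.3 + 0.6 = 0.8

0.8


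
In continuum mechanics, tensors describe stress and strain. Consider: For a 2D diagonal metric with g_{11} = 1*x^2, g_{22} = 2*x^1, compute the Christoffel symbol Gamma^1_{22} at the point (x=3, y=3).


For a diagonal metric, Gamma^k_{ij} = (1/2) g^{kk} (dg_{ik}/dx_j + dg_{jk}/dx_i - dg_{ij}/dx_k).
The metric is diagonal, so g_{ab} = 0 for a != b.
At the given point: g_{11} = 9, g_{22} = 6
g^{11} = 1/9
dg_{21}/dx_2 = 0 (off-diagonal)
dg_{21}/dx_2 = 0 (off-diagonal)
dg_{22}/dx_1 = dg_{22}/dx_1 = 2
Numerator = 0 + 0 - 2 = -2
Gamma^1_{22} = -2 / (2 * 9) = -1/9

-1/9


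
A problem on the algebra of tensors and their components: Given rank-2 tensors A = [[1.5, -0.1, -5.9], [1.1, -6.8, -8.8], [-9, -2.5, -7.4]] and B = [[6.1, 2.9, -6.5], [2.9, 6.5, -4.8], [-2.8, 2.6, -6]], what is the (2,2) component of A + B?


Tensor addition is component-wise: (A + B)_{ij} = A_{ij} + B_{ij}.
A_{22} = -6.8
B_{22} = 6.5
(A + B)_{22} = -6.8 + 6.5 = -0.3

-0.3


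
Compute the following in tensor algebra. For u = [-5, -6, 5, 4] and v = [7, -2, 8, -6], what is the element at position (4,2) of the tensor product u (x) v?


The outer product entry T_{ij} = u_i * v_j.
We need i=4, j=2.
u_4 = 4, v_2 = -2
T_{4,2} = 4 * -2 = -8

-8


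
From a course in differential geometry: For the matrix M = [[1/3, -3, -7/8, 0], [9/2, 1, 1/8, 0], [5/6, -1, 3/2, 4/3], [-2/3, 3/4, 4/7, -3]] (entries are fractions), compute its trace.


The trace is the sum of diagonal entries.
Diagonal: M[1,1] = 1/3, M[2,2] = 1, M[3,3] = 3/2, M[4,4] = -3
Tr(M) = 1/3 + 1 + 3/2 + -3
Computing step by step:
After adding M[1,1]: 1/3
After adding M[2,2]: 4/3
After adding M[3,3]: 17/6
After adding M[4,4]: -1/6
Tr(M) = -1/6

-1/6


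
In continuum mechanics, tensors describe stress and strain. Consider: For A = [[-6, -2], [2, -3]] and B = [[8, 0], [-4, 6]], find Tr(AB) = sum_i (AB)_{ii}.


Tr(AB) = sum_i (AB)_{ii} where (AB)_{ii} = sum_k A_{ik} B_{ki}.
(AB)_{11} = -6*8 + -2*-4 = -40
(AB)_{22} = 2*0 + -3*6 = -18
Tr(AB) = -40 + -18 = -58

-58


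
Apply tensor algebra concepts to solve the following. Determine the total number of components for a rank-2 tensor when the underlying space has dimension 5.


The number of components of a rank-r tensor in d dimensions is d^r.
Here d = 5 and r = 2.
5^2 = 25

25


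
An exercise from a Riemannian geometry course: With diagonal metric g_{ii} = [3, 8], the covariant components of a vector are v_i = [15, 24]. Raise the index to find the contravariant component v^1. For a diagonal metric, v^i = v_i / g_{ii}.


To raise an index with a diagonal metric: v^i = v_i / g_{ii}.
For index 1: v_1 = 15, g_{11} = 3
v^1 = 15 / 3 = 5

5


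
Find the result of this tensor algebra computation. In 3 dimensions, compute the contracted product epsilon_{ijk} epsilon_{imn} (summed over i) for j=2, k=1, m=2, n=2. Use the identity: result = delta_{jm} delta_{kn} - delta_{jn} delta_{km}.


Using the identity: epsilon_{ijk} epsilon_{imn} = delta_{jm} delta_{kn} - delta_{jn} delta_{km}.
delta_{22} = 1
delta_{12} = 0
delta_{22} = 1
delta_{12} = 0
Result = 1 * 0 - 1 * 0 = 0 - 0 = 0

0


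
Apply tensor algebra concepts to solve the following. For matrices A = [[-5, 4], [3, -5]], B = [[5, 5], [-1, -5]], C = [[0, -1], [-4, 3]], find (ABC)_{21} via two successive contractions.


(ABC)_{21} = sum_m (AB)_{2m} C_{m1}. First compute row 2 of AB.
(AB)_{21} = 3*5 + -5*-1 = 20
(AB)_{22} = 3*5 + -5*-5 = 40
Now contract with column 1 of C:
(AB)_{21} * C_{11} = 20 * 0 = 0
(AB)_{22} * C_{21} = 40 * -4 = -160
(ABC)_{21} = 0 + -160 = -160

-160


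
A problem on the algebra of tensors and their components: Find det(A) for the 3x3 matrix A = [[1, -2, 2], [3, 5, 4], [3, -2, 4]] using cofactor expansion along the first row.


Expanding along the first row, det(A) = a11*M_11 - a12*M_12 + a13*M_13, where M_1j is the (1,j) minor.
Minor M_11 = 5*4 - 4*-2 = 28
Minor M_12 = 3*4 - 4*3 = 0
Minor M_13 = 3*-2 - 5*3 = -21
det = 1*(28) - -2*(0) + 2*(-21)
    = 28 - 0 + -42
    = -14

-14


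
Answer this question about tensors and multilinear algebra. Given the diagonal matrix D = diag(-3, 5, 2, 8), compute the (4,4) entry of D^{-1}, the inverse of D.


For a diagonal matrix, the inverse has entries (D^{-1})_{ii} = 1/d_{ii}.
The diagonal entries are: d_{11} = -3, d_{22} = 5, d_{33} = 2, d_{44} = 8
We need (D^{-1})_{44} = 1/d_{44} = 1/8 = 1/8

1/8


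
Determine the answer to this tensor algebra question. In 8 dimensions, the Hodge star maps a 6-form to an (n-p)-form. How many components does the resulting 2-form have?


The Hodge dual of a p-form on an n-dimensional manifold is an (n-p)-form.
n = 8, p = 6, so dual degree = 8 - 6 = 2
The number of components is C(n, n-p) = C(8, 2) = 28

28


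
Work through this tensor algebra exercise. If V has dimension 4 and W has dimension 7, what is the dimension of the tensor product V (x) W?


The dimension of a tensor product is the product of dimensions.
dim(V) = 4, dim(W) = 7
dim(V (x) W) = 4 * 7 = 28

28


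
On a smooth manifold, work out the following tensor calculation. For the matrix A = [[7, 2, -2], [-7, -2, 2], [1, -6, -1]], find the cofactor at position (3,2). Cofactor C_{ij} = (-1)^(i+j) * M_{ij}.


To find cofactor C_{32}, delete row 3 and column 2.
The resulting 2x2 submatrix is: [[7, -2], [-7, 2]]
Minor M_{32} = 7*2 - -2*-7
  = 14 - 14 = 0
Sign = (-1)^(3+2) = (-1)^5 = -1
Cofactor C_{32} = -1 * 0 = 0

0


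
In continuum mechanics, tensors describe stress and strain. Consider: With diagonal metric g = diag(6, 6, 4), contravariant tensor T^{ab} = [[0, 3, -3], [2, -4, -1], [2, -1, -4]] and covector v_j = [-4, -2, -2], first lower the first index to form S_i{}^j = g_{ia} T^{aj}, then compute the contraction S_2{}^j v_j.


Step 1: lower the first index. For a diagonal metric, g_{ia} T^{aj} = g_{ii} T^{ij} (no sum on i).
g_{22} = 6
S_2{}^1 = 6 * T^{21} = 6 * 2 = 12
S_2{}^2 = 6 * T^{22} = 6 * -4 = -24
S_2{}^3 = 6 * T^{23} = 6 * -1 = -6
Step 2: contract S_2{}^j with v_j.
S_2{}^1 * v_1 = 12 * -4 = -48
S_2{}^2 * v_2 = -24 * -2 = 48
S_2{}^3 * v_3 = -6 * -2 = 12
Result = -48 + 48 + 12 = 12

12


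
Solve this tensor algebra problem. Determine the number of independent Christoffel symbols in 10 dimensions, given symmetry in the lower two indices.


Christoffel symbols Gamma^k_{ij} are symmetric in i,j, so there are d * d(d+1)/2 independent symbols.
d = 10
d(d+1)/2 = 10 * 11 / 2 = 55
Total = 10 * 55 = 550

550


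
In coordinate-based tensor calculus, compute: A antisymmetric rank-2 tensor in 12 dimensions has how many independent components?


A antisymmetric rank-2 tensor in d dimensions has d(d-1)/2 independent components.
d = 12
d(d-1)/2 = 12 * 11 / 2 = 132 / 2 = 66

66


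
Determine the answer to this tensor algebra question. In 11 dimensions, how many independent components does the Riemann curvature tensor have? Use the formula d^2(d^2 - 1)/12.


The Riemann tensor in d dimensions has d^2(d^2 - 1)/12 independent components.
d = 11, so d^2 = 121
d^2 - 1 = 120
d^2(d^2 - 1) = 121 * 120 = 14520
Divide by 12: 14520 / 12 = 1210

1210


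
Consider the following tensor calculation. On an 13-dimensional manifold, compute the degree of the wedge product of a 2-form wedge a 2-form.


The degree of a wedge product is the sum of the degrees of the individual forms.
Degrees: 2, 2
Total degree = 2 + 2 = 4

4


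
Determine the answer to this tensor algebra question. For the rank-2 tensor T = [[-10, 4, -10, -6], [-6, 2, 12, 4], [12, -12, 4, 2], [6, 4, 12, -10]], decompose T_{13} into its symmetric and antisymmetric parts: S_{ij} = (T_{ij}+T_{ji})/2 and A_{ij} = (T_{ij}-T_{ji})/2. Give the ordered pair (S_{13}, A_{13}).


T_{13} = -10
T_{31} = 12
S_{13} = (-10 + 12)/2 = 2/2 = 1
A_{13} = (-10 - 12)/2 = -22/2 = -11
Check: S + A = 1 + -11 = -10 = T_{13}.

(1, -11)


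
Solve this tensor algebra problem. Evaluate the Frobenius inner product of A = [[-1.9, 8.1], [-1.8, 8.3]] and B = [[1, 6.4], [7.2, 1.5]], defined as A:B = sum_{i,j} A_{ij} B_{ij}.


A:B = sum over all i,j of A_{ij} * B_{ij}.
Row 1: -1.9*1=-1.9, 8.1*6.4=51.84 => row sum = 49.94
Row 2: -1.8*7.2=-12.96, 8.3*1.5=12.45 => row sum = -0.51
Total = 49.94 + -0.51 = 49.43

49.43


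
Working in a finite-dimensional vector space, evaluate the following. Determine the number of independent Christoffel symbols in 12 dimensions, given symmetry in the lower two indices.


Christoffel symbols Gamma^k_{ij} are symmetric in i,j, so there are d * d(d+1)/2 independent symbols.
d = 12
d(d+1)/2 = 12 * 13 / 2 = 78
Total = 12 * 78 = 936

936


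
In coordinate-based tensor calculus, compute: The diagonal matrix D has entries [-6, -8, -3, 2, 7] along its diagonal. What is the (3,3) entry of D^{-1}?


For a diagonal matrix, the inverse has entries (D^{-1})_{ii} = 1/d_{ii}.
The diagonal entries are: d_{11} = -6, d_{22} = -8, d_{33} = -3, d_{44} = 2, d_{55} = 7
We need (D^{-1})_{33} = 1/d_{33} = 1/-3 = -1/3

-1/3


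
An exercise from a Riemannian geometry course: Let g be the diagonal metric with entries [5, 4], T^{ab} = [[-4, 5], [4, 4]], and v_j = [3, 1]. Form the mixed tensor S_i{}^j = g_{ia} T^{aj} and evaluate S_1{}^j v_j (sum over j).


Step 1: lower the first index. For a diagonal metric, g_{ia} T^{aj} = g_{ii} T^{ij} (no sum on i).
g_{11} = 5
S_1{}^1 = 5 * T^{11} = 5 * -4 = -20
S_1{}^2 = 5 * T^{12} = 5 * 5 = 25
Step 2: contract S_1{}^j with v_j.
S_1{}^1 * v_1 = -20 * 3 = -60
S_1{}^2 * v_2 = 25 * 1 = 25
Result = -60 + 25 = -35

-35


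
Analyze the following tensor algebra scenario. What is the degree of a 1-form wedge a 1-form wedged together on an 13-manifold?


The degree of a wedge product is the sum of the degrees of the individual forms.
Degrees: 1, 1
Total degree = 1 + 1 = 2

2


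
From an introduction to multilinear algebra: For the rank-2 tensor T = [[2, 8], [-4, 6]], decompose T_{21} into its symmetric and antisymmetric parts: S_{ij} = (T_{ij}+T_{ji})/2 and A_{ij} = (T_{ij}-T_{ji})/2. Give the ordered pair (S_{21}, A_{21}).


T_{21} = -4
T_{12} = 8
S_{21} = (-4 + 8)/2 = 4/2 = 2
A_{21} = (-4 - 8)/2 = -12/2 = -6
Check: S + A = 2 + -6 = -4 = T_{21}.

(2, -6)


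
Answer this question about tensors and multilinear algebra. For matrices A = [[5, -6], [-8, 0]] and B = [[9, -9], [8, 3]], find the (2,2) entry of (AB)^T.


(AB)^T_{ij} = (AB)_{ji} = sum_k A_{jk} B_{ki}.
For i=2, j=2 we need (AB)_{22}:
A_{21} * B_{12} = -8 * -9 = 72
A_{22} * B_{22} = 0 * 3 = 0
Sum = 72 + 0 = 72

72


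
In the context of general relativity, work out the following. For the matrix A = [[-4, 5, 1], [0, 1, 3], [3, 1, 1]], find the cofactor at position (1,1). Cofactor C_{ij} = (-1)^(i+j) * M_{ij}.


To find cofactor C_{11}, delete row 1 and column 1.
The resulting 2x2 submatrix is: [[1, 3], [1, 1]]
Minor M_{11} = 1*1 - 3*1
  = 1 - 3 = -2
Sign = (-1)^(1+1) = (-1)^2 = 1
Cofactor C_{11} = 1 * -2 = -2

-2
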